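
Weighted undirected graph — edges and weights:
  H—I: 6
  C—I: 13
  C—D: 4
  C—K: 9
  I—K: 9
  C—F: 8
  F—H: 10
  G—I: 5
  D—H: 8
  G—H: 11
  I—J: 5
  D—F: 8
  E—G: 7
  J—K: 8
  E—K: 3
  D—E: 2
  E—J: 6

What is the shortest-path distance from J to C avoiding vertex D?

17

Checking several routes:
J-I-G-E-K-C: 5 + 5 + 7 + 3 + 9 = 29
J-K-C: 8 + 9 = 17
J-E-K-C: 6 + 3 + 9 = 18
J-I-K-C: 5 + 9 + 9 = 23
J-I-C: 5 + 13 = 18
J-I-H-F-C: 5 + 6 + 10 + 8 = 29
Shortest: 17.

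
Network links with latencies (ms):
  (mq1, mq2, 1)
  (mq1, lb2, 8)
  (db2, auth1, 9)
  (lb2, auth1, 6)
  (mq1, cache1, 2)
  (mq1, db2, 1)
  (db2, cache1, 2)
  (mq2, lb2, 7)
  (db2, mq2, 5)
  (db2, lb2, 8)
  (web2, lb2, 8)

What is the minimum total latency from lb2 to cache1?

10

Some routes from lb2 to cache1:
lb2 -> mq2 -> mq1 -> cache1: 7 + 1 + 2 = 10
lb2 -> db2 -> cache1: 8 + 2 = 10
lb2 -> mq1 -> cache1: 8 + 2 = 10
The minimum is 10 ms.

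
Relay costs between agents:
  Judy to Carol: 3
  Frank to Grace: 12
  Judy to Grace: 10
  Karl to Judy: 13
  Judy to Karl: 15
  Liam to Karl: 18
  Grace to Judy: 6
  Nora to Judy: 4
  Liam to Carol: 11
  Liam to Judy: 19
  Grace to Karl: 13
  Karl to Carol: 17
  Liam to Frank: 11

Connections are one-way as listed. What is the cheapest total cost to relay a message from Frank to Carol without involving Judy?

Candidate routes:
Frank -> Grace -> Karl -> Carol: 12 + 13 + 17 = 42
Shortest: 42.

42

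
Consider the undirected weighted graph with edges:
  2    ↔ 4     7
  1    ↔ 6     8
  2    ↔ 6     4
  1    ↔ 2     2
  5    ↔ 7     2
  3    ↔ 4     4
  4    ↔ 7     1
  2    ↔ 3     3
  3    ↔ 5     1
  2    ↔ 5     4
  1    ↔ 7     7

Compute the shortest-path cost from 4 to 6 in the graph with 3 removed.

11

Checking several routes:
4-7-1-2-6: 1 + 7 + 2 + 4 = 14
4-7-1-6: 1 + 7 + 8 = 16
4-2-6: 7 + 4 = 11
4-7-5-2-1-6: 1 + 2 + 4 + 2 + 8 = 17
4-7-5-2-6: 1 + 2 + 4 + 4 = 11
Best route has total 11.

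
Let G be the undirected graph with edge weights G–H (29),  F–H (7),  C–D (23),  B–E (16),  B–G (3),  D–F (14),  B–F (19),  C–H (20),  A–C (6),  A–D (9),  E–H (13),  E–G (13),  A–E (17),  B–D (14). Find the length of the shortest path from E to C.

23

A few of the E→C routes:
E→B→D→A→C: 16 + 14 + 9 + 6 = 45
E→H→C: 13 + 20 = 33
E→A→C: 17 + 6 = 23
E→G→B→D→A→C: 13 + 3 + 14 + 9 + 6 = 45
The minimum is 23.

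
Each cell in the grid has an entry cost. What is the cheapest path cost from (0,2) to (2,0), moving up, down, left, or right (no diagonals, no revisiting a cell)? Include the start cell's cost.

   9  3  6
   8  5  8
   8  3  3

Best path: r0c2 -> r0c1 -> r1c1 -> r2c1 -> r2c0
Cost: 6 + 3 + 5 + 3 + 8 = 25

25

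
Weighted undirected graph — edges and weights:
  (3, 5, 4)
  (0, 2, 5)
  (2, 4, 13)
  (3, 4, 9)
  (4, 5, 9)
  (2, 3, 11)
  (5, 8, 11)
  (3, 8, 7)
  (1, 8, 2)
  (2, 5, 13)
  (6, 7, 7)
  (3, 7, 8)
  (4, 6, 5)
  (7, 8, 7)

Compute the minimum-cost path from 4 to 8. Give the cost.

16

Comparing a few candidate routes:
4 - 3 - 8: 9 + 7 = 16
4 - 5 - 3 - 8: 9 + 4 + 7 = 20
4 - 6 - 7 - 8: 5 + 7 + 7 = 19
Best route has total 16.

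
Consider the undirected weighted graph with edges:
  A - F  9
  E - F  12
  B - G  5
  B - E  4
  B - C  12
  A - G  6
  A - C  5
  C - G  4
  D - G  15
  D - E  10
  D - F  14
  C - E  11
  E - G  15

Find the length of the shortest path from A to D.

Checking several routes:
A → G → B → E → D: 6 + 5 + 4 + 10 = 25
A → C → G → D: 5 + 4 + 15 = 24
A → F → D: 9 + 14 = 23
A → G → D: 6 + 15 = 21
Shortest: 21.

21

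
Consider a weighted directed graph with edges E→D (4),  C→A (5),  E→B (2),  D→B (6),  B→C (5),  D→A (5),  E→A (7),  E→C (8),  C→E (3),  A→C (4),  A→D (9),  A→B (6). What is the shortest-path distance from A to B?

6

Some routes from A to B:
A - D - B: 9 + 6 = 15
A - C - E - B: 4 + 3 + 2 = 9
A - B: 6
The minimum is 6.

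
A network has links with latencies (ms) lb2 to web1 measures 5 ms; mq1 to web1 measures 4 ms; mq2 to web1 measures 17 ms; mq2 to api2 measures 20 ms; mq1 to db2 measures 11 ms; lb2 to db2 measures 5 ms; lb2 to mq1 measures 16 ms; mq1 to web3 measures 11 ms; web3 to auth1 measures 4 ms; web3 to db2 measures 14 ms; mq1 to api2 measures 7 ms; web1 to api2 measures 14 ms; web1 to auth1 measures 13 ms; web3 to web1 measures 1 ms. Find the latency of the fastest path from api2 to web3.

Comparing a few candidate routes:
api2 → mq1 → web3: 7 + 11 = 18
api2 → web1 → web3: 14 + 1 = 15
api2 → mq1 → web1 → web3: 7 + 4 + 1 = 12
The minimum is 12 ms.

12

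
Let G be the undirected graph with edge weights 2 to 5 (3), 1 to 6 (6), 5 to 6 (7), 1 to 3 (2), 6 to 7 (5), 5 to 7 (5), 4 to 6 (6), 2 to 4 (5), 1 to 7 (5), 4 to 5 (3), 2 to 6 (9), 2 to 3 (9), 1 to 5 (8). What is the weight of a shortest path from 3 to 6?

Checking several routes:
3 - 1 - 7 - 6: 2 + 5 + 5 = 12
3 - 1 - 6: 2 + 6 = 8
3 - 1 - 5 - 6: 2 + 8 + 7 = 17
Best route has total 8.

8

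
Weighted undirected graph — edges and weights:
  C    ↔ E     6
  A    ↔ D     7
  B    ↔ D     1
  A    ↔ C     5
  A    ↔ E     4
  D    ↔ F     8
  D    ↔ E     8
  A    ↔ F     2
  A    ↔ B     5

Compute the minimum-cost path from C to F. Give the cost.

7

Checking several routes:
C-E-D-F: 6 + 8 + 8 = 22
C-E-A-F: 6 + 4 + 2 = 12
C-A-F: 5 + 2 = 7
C-E-D-B-A-F: 6 + 8 + 1 + 5 + 2 = 22
C-A-D-F: 5 + 7 + 8 = 20
C-A-B-D-F: 5 + 5 + 1 + 8 = 19
The minimum is 7.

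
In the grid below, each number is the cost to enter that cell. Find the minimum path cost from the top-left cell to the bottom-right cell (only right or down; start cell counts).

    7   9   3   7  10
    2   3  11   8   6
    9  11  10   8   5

Cheapest: [0,0] [1,0] [1,1] [1,2] [1,3] [1,4] [2,4]
  7 + 2 + 3 + 11 + 8 + 6 + 5 = 42
(Top row then right column would cost 47.)

42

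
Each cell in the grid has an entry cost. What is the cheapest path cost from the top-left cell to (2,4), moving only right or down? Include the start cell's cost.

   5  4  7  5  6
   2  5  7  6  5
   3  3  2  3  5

23

Take r0c0 -> r1c0 -> r2c0 -> r2c1 -> r2c2 -> r2c3 -> r2c4 for a total of 5 + 2 + 3 + 3 + 2 + 3 + 5 = 23.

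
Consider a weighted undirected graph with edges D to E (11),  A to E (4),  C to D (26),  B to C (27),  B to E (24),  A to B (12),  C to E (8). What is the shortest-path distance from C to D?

19

A few of the C→D routes:
C - E - D: 8 + 11 = 19
C - B - A - E - D: 27 + 12 + 4 + 11 = 54
C - D: 26
Shortest: 19.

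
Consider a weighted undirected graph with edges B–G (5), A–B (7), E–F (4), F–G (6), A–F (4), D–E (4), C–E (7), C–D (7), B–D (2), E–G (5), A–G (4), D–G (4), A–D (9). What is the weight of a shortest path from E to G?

5

Checking several routes:
E→D→A→G: 4 + 9 + 4 = 17
E→D→B→G: 4 + 2 + 5 = 11
E→F→G: 4 + 6 = 10
E→F→A→G: 4 + 4 + 4 = 12
E→D→G: 4 + 4 = 8
E→G: 5
Shortest: 5.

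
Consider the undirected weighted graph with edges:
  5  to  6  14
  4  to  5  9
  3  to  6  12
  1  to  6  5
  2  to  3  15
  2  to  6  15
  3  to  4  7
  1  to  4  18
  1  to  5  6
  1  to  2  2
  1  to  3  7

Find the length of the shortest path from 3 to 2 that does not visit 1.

Candidate routes:
3→2: 15
3→4→5→6→2: 7 + 9 + 14 + 15 = 45
3→6→2: 12 + 15 = 27
Best route has total 15.

15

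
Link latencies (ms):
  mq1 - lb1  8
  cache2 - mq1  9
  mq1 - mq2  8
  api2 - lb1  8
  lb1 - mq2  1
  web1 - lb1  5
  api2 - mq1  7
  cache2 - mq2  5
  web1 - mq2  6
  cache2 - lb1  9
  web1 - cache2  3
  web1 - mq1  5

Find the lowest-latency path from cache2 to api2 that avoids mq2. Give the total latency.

15

Comparing a few candidate routes:
cache2 - mq1 - api2: 9 + 7 = 16
cache2 - web1 - mq1 - api2: 3 + 5 + 7 = 15
cache2 - web1 - lb1 - api2: 3 + 5 + 8 = 16
The minimum is 15 ms.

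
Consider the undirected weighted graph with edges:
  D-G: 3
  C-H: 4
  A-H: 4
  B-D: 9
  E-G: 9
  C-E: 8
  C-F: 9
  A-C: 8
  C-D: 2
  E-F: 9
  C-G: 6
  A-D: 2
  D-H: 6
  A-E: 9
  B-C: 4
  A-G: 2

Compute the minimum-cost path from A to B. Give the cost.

A few of the A→B routes:
A→G→C→B: 2 + 6 + 4 = 12
A→D→B: 2 + 9 = 11
A→G→D→C→B: 2 + 3 + 2 + 4 = 11
A→D→C→B: 2 + 2 + 4 = 8
The minimum is 8.

8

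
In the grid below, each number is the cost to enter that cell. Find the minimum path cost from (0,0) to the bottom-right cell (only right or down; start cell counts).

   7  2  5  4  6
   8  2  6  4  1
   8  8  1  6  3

25

Cheapest: (0,0) -> (0,1) -> (1,1) -> (1,2) -> (1,3) -> (1,4) -> (2,4)
  7 + 2 + 2 + 6 + 4 + 1 + 3 = 25
For comparison, the top-then-right route costs 28.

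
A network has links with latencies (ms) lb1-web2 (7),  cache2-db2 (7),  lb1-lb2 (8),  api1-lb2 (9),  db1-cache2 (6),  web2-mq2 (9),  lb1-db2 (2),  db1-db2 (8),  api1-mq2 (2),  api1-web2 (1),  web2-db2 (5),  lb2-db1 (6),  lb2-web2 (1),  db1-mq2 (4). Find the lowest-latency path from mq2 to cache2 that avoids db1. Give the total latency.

15

Some routes from mq2 to cache2 avoiding db1:
mq2→api1→web2→db2→cache2: 2 + 1 + 5 + 7 = 15
mq2→api1→web2→lb2→lb1→db2→cache2: 2 + 1 + 1 + 8 + 2 + 7 = 21
mq2→api1→web2→lb1→db2→cache2: 2 + 1 + 7 + 2 + 7 = 19
mq2→web2→db2→cache2: 9 + 5 + 7 = 21
mq2→api1→lb2→web2→db2→cache2: 2 + 9 + 1 + 5 + 7 = 24
Best route has total 15 ms.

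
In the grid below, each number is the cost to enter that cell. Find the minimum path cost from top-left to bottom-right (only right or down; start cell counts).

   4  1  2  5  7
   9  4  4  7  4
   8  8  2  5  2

Take (0,0) → (0,1) → (0,2) → (1,2) → (2,2) → (2,3) → (2,4) for a total of 4 + 1 + 2 + 4 + 2 + 5 + 2 = 20.
For comparison, the top-then-right route costs 25.

20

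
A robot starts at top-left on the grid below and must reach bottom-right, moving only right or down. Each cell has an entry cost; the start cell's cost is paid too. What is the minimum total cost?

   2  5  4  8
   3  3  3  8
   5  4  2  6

19

Take r0c0 r1c0 r1c1 r1c2 r2c2 r2c3 for a total of 2 + 3 + 3 + 3 + 2 + 6 = 19.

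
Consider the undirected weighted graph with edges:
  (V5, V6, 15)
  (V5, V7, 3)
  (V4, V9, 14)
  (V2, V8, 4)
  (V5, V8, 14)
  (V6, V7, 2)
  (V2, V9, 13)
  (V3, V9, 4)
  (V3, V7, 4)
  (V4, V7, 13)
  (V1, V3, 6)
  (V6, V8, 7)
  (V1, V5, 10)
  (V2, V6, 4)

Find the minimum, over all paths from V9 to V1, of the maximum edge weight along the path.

6

Some routes from V9 to V1:
V9 - V3 - V7 - V5 - V1: max(4, 4, 3, 10) = 10
V9 - V3 - V1: max(4, 6) = 6
V9 - V2 - V8 - V6 - V7 - V3 - V1: max(13, 4, 7, 2, 4, 6) = 13
Best route has worst link 6.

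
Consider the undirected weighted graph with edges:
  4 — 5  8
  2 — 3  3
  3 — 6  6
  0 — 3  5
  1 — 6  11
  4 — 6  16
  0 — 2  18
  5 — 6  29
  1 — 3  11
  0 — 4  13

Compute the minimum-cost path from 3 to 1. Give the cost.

A few of the 3→1 routes:
3 -> 6 -> 1: 6 + 11 = 17
3 -> 1: 11
3 -> 0 -> 4 -> 5 -> 6 -> 1: 5 + 13 + 8 + 29 + 11 = 66
3 -> 0 -> 4 -> 6 -> 1: 5 + 13 + 16 + 11 = 45
3 -> 2 -> 0 -> 4 -> 6 -> 1: 3 + 18 + 13 + 16 + 11 = 61
Best route has total 11.

11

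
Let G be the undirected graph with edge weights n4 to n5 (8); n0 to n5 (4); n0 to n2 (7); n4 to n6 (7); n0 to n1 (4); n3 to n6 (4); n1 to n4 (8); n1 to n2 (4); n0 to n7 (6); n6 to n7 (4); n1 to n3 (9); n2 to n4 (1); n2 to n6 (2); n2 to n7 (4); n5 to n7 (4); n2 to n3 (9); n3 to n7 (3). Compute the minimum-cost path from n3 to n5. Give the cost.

Comparing a few candidate routes:
n3→n7→n0→n5: 3 + 6 + 4 = 13
n3→n6→n7→n5: 4 + 4 + 4 = 12
n3→n7→n5: 3 + 4 = 7
Shortest: 7.

7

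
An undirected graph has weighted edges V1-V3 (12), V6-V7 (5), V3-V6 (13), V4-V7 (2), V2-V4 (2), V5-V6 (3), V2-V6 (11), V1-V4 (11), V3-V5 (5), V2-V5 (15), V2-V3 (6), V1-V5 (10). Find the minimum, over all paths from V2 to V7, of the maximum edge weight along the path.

2

Comparing a few candidate routes:
V2 - V3 - V5 - V6 - V7: max(6, 5, 3, 5) = 6
V2 - V4 - V7: max(2, 2) = 2
V2 - V4 - V1 - V5 - V6 - V7: max(2, 11, 10, 3, 5) = 11
Smallest bottleneck: 2.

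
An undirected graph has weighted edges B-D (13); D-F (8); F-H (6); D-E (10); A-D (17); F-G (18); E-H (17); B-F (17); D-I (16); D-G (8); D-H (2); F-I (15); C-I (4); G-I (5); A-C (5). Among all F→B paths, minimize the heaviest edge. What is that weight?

A few of the F→B routes:
F - H - D - B: max(6, 2, 13) = 13
F - D - B: max(8, 13) = 13
F - I - G - D - B: max(15, 5, 8, 13) = 15
Best route has worst link 13.

13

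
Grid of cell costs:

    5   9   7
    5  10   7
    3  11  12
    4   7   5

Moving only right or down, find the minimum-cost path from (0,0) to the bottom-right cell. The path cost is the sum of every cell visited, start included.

Path [0,0] -> [1,0] -> [2,0] -> [3,0] -> [3,1] -> [3,2]: 5 + 5 + 3 + 4 + 7 + 5 = 29.
For comparison, the top-then-right route costs 45.

29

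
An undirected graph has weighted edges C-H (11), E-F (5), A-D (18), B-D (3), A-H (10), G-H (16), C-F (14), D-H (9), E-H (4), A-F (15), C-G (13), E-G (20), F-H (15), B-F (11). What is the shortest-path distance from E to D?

13

Checking several routes:
E -> H -> D: 4 + 9 = 13
E -> H -> F -> B -> D: 4 + 15 + 11 + 3 = 33
E -> F -> H -> D: 5 + 15 + 9 = 29
E -> H -> A -> D: 4 + 10 + 18 = 32
E -> F -> B -> D: 5 + 11 + 3 = 19
Shortest: 13.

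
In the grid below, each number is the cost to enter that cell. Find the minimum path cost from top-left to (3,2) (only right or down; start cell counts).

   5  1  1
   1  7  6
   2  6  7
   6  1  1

16

Cheapest: r0c0 → r1c0 → r2c0 → r2c1 → r3c1 → r3c2
  5 + 1 + 2 + 6 + 1 + 1 = 16
For comparison, the top-then-right route costs 21.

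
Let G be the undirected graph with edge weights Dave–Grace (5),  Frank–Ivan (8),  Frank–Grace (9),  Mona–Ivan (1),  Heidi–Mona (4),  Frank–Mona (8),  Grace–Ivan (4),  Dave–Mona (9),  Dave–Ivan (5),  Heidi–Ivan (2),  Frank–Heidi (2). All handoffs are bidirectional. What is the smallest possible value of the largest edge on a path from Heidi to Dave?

5

Comparing a few candidate routes:
Heidi → Mona → Ivan → Dave: max(4, 1, 5) = 5
Heidi → Ivan → Grace → Dave: max(2, 4, 5) = 5
Heidi → Mona → Frank → Ivan → Grace → Dave: max(4, 8, 8, 4, 5) = 8
Heidi → Mona → Ivan → Grace → Dave: max(4, 1, 4, 5) = 5
Heidi → Ivan → Dave: max(2, 5) = 5
Smallest bottleneck: 5.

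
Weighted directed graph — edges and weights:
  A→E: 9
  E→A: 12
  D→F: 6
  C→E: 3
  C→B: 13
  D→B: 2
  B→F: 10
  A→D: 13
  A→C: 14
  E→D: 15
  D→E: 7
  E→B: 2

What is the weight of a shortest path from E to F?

12

A few of the E→F routes:
E-D-F: 15 + 6 = 21
E-D-B-F: 15 + 2 + 10 = 27
E-A-D-F: 12 + 13 + 6 = 31
E-B-F: 2 + 10 = 12
Shortest: 12.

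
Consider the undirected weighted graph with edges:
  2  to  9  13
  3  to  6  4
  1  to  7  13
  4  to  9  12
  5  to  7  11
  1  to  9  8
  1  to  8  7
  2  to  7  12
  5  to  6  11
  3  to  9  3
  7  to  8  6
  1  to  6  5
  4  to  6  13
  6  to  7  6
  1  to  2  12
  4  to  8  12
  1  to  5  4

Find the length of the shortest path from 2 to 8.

18

Comparing a few candidate routes:
2 - 1 - 6 - 7 - 8: 12 + 5 + 6 + 6 = 29
2 - 9 - 1 - 8: 13 + 8 + 7 = 28
2 - 7 - 6 - 1 - 8: 12 + 6 + 5 + 7 = 30
2 - 7 - 8: 12 + 6 = 18
2 - 1 - 8: 12 + 7 = 19
Shortest: 18.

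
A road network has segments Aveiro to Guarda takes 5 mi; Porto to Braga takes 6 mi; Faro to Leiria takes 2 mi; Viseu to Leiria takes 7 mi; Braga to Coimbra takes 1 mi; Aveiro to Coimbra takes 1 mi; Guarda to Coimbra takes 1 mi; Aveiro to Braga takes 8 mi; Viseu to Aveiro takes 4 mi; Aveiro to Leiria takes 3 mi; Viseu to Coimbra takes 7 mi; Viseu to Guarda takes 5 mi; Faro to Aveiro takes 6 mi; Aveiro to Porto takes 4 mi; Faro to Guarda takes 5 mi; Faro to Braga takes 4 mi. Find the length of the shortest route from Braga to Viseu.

Checking several routes:
Braga→Coimbra→Guarda→Aveiro→Viseu: 1 + 1 + 5 + 4 = 11
Braga→Aveiro→Viseu: 8 + 4 = 12
Braga→Coimbra→Aveiro→Viseu: 1 + 1 + 4 = 6
Braga→Coimbra→Guarda→Viseu: 1 + 1 + 5 = 7
Braga→Coimbra→Viseu: 1 + 7 = 8
Best route has total 6 mi.

6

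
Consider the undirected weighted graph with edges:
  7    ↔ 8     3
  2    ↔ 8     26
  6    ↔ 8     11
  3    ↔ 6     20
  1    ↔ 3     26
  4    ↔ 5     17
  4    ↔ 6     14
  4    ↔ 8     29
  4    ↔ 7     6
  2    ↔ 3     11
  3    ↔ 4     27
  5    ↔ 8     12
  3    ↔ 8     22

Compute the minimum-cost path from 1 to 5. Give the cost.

Some routes from 1 to 5:
1 - 3 - 4 - 7 - 8 - 5: 26 + 27 + 6 + 3 + 12 = 74
1 - 3 - 8 - 5: 26 + 22 + 12 = 60
1 - 3 - 8 - 7 - 4 - 5: 26 + 22 + 3 + 6 + 17 = 74
1 - 3 - 6 - 8 - 5: 26 + 20 + 11 + 12 = 69
1 - 3 - 4 - 5: 26 + 27 + 17 = 70
1 - 3 - 2 - 8 - 5: 26 + 11 + 26 + 12 = 75
Shortest: 60.

60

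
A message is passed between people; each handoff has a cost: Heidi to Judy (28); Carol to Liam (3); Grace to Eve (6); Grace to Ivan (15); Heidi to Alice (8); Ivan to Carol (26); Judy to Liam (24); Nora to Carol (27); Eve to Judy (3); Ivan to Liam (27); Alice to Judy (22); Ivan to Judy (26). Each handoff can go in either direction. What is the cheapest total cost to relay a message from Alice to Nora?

76

Some routes from Alice to Nora:
Alice -> Judy -> Eve -> Grace -> Ivan -> Carol -> Nora: 22 + 3 + 6 + 15 + 26 + 27 = 99
Alice -> Judy -> Liam -> Carol -> Nora: 22 + 24 + 3 + 27 = 76
Alice -> Heidi -> Judy -> Liam -> Carol -> Nora: 8 + 28 + 24 + 3 + 27 = 90
Shortest: 76.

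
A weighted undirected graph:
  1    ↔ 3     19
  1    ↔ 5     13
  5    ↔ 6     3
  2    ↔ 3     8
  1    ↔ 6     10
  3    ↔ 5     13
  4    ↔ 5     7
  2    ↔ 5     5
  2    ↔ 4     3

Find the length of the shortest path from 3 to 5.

Some routes from 3 to 5:
3→5: 13
3→2→4→5: 8 + 3 + 7 = 18
3→2→5: 8 + 5 = 13
Shortest: 13.

13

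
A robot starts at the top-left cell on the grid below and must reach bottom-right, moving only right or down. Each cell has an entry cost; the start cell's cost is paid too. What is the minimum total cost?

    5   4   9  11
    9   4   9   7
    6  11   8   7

Cheapest: (0,0)→(0,1)→(1,1)→(1,2)→(1,3)→(2,3)
  5 + 4 + 4 + 9 + 7 + 7 = 36
(Top row then right column would cost 43.)

36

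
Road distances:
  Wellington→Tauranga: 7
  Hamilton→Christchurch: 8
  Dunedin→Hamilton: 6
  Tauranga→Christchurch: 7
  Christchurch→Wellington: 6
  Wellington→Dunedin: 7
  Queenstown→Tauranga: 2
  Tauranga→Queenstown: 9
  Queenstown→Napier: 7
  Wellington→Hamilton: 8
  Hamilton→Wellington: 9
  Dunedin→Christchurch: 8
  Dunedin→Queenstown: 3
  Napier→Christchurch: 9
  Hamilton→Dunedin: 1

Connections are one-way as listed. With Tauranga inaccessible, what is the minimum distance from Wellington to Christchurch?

15

Comparing a few candidate routes:
Wellington - Dunedin - Hamilton - Christchurch: 7 + 6 + 8 = 21
Wellington - Hamilton - Dunedin - Christchurch: 8 + 1 + 8 = 17
Wellington - Hamilton - Christchurch: 8 + 8 = 16
Wellington - Dunedin - Christchurch: 7 + 8 = 15
Shortest: 15.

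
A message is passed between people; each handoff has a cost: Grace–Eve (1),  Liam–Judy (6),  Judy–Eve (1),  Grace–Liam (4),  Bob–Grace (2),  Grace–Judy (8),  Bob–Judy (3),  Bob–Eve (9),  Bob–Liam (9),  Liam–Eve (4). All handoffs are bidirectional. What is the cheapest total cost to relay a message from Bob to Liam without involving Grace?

8

Candidate routes:
Bob - Judy - Eve - Liam: 3 + 1 + 4 = 8
Bob - Eve - Judy - Liam: 9 + 1 + 6 = 16
Bob - Judy - Liam: 3 + 6 = 9
Bob - Liam: 9
Bob - Eve - Liam: 9 + 4 = 13
Best route has total 8.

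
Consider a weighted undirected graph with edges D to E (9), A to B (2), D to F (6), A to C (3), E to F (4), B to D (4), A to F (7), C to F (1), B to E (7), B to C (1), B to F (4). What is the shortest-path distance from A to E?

A few of the A→E routes:
A→B→E: 2 + 7 = 9
A→C→F→E: 3 + 1 + 4 = 8
A→F→E: 7 + 4 = 11
A→B→C→F→E: 2 + 1 + 1 + 4 = 8
A→C→B→E: 3 + 1 + 7 = 11
A→B→F→E: 2 + 4 + 4 = 10
The minimum is 8.

8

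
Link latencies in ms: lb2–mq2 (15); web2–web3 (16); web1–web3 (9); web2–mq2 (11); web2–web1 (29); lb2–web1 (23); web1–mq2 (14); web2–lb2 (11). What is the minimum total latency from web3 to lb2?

27

Checking several routes:
web3-web1-lb2: 9 + 23 = 32
web3-web1-mq2-web2-lb2: 9 + 14 + 11 + 11 = 45
web3-web1-mq2-lb2: 9 + 14 + 15 = 38
web3-web2-lb2: 16 + 11 = 27
web3-web2-mq2-lb2: 16 + 11 + 15 = 42
Shortest: 27 ms.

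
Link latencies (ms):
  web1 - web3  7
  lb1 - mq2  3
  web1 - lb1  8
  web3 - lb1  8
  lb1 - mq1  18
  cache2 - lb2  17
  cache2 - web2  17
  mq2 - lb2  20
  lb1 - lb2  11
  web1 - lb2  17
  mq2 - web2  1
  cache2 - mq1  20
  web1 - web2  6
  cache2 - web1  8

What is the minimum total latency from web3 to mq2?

Some routes from web3 to mq2:
web3 - web1 - cache2 - web2 - mq2: 7 + 8 + 17 + 1 = 33
web3 - web1 - web2 - mq2: 7 + 6 + 1 = 14
web3 - lb1 - mq2: 8 + 3 = 11
web3 - lb1 - web1 - web2 - mq2: 8 + 8 + 6 + 1 = 23
web3 - web1 - lb1 - mq2: 7 + 8 + 3 = 18
Shortest: 11 ms.

11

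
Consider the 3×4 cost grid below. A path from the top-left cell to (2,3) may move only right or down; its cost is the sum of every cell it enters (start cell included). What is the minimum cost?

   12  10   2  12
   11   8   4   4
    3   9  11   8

40

Best path: [0,0] [0,1] [0,2] [1,2] [1,3] [2,3]
Cost: 12 + 10 + 2 + 4 + 4 + 8 = 40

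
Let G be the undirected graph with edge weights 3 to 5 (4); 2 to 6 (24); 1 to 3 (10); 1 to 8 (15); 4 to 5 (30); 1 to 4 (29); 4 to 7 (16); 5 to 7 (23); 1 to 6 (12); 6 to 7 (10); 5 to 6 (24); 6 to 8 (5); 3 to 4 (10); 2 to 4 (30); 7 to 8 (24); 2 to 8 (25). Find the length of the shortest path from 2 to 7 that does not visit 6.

Checking several routes:
2→4→7: 30 + 16 = 46
2→4→3→5→7: 30 + 10 + 4 + 23 = 67
2→8→7: 25 + 24 = 49
The minimum is 46.

46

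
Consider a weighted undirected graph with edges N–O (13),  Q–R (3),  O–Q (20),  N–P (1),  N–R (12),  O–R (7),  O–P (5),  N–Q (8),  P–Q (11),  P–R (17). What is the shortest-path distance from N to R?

11

Checking several routes:
N → P → Q → R: 1 + 11 + 3 = 15
N → R: 12
N → Q → R: 8 + 3 = 11
N → P → O → R: 1 + 5 + 7 = 13
N → P → R: 1 + 17 = 18
The minimum is 11.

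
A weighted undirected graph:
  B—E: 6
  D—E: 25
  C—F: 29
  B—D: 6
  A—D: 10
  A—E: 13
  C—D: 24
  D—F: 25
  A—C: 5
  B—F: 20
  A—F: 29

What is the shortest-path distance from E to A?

13

Some routes from E to A:
E→A: 13
E→D→A: 25 + 10 = 35
E→B→D→A: 6 + 6 + 10 = 22
The minimum is 13.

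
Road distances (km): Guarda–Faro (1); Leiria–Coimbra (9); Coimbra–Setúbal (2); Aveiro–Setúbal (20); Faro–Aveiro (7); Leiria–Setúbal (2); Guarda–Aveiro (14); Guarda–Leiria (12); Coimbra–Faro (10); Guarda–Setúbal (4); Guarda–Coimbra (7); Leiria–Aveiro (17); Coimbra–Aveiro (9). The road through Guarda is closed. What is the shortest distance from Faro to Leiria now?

14

A few of the Faro→Leiria routes:
Faro - Coimbra - Setúbal - Leiria: 10 + 2 + 2 = 14
Faro - Aveiro - Leiria: 7 + 17 = 24
Faro - Aveiro - Setúbal - Leiria: 7 + 20 + 2 = 29
Faro - Coimbra - Leiria: 10 + 9 = 19
Faro - Aveiro - Coimbra - Leiria: 7 + 9 + 9 = 25
Faro - Aveiro - Coimbra - Setúbal - Leiria: 7 + 9 + 2 + 2 = 20
The minimum is 14 km.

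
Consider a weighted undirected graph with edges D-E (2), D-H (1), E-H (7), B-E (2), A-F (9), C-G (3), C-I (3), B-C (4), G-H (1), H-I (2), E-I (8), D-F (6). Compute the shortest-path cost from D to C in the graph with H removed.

8

Paths from D to C avoiding H:
D - E - I - C: 2 + 8 + 3 = 13
D - E - B - C: 2 + 2 + 4 = 8
Best route has total 8.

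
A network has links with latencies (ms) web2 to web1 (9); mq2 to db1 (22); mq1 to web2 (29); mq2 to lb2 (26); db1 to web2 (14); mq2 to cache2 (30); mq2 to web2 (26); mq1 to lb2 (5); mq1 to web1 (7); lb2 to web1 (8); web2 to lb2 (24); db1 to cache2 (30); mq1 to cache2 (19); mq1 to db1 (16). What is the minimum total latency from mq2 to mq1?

31

Some routes from mq2 to mq1:
mq2 -> db1 -> mq1: 22 + 16 = 38
mq2 -> lb2 -> web1 -> mq1: 26 + 8 + 7 = 41
mq2 -> lb2 -> mq1: 26 + 5 = 31
mq2 -> web2 -> web1 -> mq1: 26 + 9 + 7 = 42
The minimum is 31 ms.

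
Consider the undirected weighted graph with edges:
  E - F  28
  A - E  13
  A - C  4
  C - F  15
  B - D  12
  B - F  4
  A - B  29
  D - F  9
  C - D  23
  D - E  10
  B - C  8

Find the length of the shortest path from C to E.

Comparing a few candidate routes:
C -> B -> F -> D -> E: 8 + 4 + 9 + 10 = 31
C -> A -> E: 4 + 13 = 17
C -> B -> D -> E: 8 + 12 + 10 = 30
Best route has total 17.

17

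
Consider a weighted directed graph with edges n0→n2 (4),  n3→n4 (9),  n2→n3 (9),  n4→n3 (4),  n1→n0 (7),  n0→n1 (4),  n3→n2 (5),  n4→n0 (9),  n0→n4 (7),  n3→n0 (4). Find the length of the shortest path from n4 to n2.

9

Candidate routes:
n4-n3-n2: 4 + 5 = 9
n4-n3-n0-n2: 4 + 4 + 4 = 12
n4-n0-n2: 9 + 4 = 13
Best route has total 9.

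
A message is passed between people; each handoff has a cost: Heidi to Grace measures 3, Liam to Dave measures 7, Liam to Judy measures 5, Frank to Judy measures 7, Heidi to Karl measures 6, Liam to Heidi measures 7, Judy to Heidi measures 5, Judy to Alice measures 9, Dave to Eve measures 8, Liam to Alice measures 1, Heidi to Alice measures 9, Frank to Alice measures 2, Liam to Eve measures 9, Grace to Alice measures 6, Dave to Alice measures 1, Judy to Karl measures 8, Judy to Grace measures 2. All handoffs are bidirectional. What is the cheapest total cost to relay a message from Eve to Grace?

Some routes from Eve to Grace:
Eve → Liam → Alice → Grace: 9 + 1 + 6 = 16
Eve → Liam → Judy → Grace: 9 + 5 + 2 = 16
Eve → Dave → Alice → Grace: 8 + 1 + 6 = 15
Shortest: 15.

15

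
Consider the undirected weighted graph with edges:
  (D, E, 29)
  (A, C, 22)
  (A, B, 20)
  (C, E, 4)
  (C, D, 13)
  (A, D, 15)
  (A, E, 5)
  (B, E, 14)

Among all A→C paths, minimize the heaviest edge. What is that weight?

5

Comparing a few candidate routes:
A -> E -> C: max(5, 4) = 5
A -> B -> E -> C: max(20, 14, 4) = 20
A -> D -> E -> C: max(15, 29, 4) = 29
A -> D -> C: max(15, 13) = 15
A -> C: max(22) = 22
The minimum achievable maximum is 5.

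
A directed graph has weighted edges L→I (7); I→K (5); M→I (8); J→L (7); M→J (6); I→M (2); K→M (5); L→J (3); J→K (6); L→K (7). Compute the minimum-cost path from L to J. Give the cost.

Routes from L to J:
L-K-M-J: 7 + 5 + 6 = 18
L-J: 3
L-I-K-M-J: 7 + 5 + 5 + 6 = 23
L-I-M-J: 7 + 2 + 6 = 15
The minimum is 3.

3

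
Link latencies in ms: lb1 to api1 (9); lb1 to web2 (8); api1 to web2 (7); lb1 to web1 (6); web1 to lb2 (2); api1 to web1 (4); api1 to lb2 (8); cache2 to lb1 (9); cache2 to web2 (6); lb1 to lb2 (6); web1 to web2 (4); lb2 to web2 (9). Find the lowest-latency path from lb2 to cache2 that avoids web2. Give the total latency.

Paths from lb2 to cache2 avoiding web2:
lb2 → api1 → lb1 → cache2: 8 + 9 + 9 = 26
lb2 → lb1 → cache2: 6 + 9 = 15
lb2 → web1 → lb1 → cache2: 2 + 6 + 9 = 17
lb2 → api1 → web1 → lb1 → cache2: 8 + 4 + 6 + 9 = 27
lb2 → web1 → api1 → lb1 → cache2: 2 + 4 + 9 + 9 = 24
Shortest: 15 ms.

15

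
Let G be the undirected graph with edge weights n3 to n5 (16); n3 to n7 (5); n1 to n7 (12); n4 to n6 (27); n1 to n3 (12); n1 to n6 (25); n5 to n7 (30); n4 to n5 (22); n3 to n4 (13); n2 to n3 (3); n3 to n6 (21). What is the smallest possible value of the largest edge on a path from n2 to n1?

12

Comparing a few candidate routes:
n2-n3-n6-n1: max(3, 21, 25) = 25
n2-n3-n7-n1: max(3, 5, 12) = 12
n2-n3-n1: max(3, 12) = 12
The minimum achievable maximum is 12.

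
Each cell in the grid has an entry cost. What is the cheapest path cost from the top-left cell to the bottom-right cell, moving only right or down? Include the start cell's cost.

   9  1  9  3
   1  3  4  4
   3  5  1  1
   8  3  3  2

Path (0,0) -> (0,1) -> (1,1) -> (1,2) -> (2,2) -> (2,3) -> (3,3): 9 + 1 + 3 + 4 + 1 + 1 + 2 = 21.

21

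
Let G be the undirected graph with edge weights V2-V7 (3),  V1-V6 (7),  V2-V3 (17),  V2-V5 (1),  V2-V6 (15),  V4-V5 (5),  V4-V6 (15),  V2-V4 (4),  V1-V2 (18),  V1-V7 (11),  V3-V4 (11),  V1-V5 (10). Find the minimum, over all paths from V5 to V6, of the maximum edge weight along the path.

10

Comparing a few candidate routes:
V5 - V2 - V7 - V1 - V6: max(1, 3, 11, 7) = 11
V5 - V1 - V6: max(10, 7) = 10
V5 - V4 - V6: max(5, 15) = 15
V5 - V4 - V2 - V7 - V1 - V6: max(5, 4, 3, 11, 7) = 11
V5 - V1 - V7 - V2 - V6: max(10, 11, 3, 15) = 15
V5 - V1 - V7 - V2 - V4 - V6: max(10, 11, 3, 4, 15) = 15
The minimum achievable maximum is 10.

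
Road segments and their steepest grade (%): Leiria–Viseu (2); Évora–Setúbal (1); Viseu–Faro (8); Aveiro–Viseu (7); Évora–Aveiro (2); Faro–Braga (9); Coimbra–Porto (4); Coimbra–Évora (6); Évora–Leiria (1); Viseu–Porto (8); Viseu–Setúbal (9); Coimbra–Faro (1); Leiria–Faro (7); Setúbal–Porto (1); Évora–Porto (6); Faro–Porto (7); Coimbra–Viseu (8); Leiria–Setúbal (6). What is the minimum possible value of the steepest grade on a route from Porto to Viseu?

Comparing a few candidate routes:
Porto→Setúbal→Leiria→Viseu: max(1, 6, 2) = 6
Porto→Setúbal→Évora→Leiria→Viseu: max(1, 1, 1, 2) = 2
Porto→Évora→Setúbal→Leiria→Viseu: max(6, 1, 6, 2) = 6
Porto→Coimbra→Évora→Leiria→Viseu: max(4, 6, 1, 2) = 6
Porto→Coimbra→Évora→Setúbal→Leiria→Viseu: max(4, 6, 1, 6, 2) = 6
Porto→Évora→Leiria→Viseu: max(6, 1, 2) = 6
Smallest bottleneck: 2%.

2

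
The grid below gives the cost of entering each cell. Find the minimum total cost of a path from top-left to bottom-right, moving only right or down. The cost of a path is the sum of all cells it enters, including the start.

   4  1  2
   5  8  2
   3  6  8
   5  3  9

Cheapest: r0c0→r0c1→r0c2→r1c2→r2c2→r3c2
  4 + 1 + 2 + 2 + 8 + 9 = 26

26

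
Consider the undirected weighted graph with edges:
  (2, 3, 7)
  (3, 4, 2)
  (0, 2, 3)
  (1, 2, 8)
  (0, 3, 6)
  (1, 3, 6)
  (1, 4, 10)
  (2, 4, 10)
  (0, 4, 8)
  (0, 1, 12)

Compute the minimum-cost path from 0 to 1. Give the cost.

11

A few of the 0→1 routes:
0 → 2 → 3 → 1: 3 + 7 + 6 = 16
0 → 3 → 1: 6 + 6 = 12
0 → 2 → 1: 3 + 8 = 11
0 → 1: 12
0 → 4 → 3 → 1: 8 + 2 + 6 = 16
The minimum is 11.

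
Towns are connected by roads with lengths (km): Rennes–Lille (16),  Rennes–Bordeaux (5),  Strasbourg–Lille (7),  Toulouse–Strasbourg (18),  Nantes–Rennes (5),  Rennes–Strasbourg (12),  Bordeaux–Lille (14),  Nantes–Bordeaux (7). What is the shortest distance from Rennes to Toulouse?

30

Paths from Rennes to Toulouse:
Rennes - Bordeaux - Lille - Strasbourg - Toulouse: 5 + 14 + 7 + 18 = 44
Rennes - Lille - Strasbourg - Toulouse: 16 + 7 + 18 = 41
Rennes - Strasbourg - Toulouse: 12 + 18 = 30
Rennes - Nantes - Bordeaux - Lille - Strasbourg - Toulouse: 5 + 7 + 14 + 7 + 18 = 51
Shortest: 30 km.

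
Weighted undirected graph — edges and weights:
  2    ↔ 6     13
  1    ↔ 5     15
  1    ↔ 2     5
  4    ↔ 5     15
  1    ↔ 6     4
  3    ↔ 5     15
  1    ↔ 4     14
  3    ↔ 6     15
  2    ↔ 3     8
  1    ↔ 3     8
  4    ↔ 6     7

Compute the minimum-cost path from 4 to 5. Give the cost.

Comparing a few candidate routes:
4 → 5: 15
4 → 6 → 1 → 5: 7 + 4 + 15 = 26
4 → 1 → 5: 14 + 15 = 29
4 → 6 → 1 → 3 → 5: 7 + 4 + 8 + 15 = 34
Shortest: 15.

15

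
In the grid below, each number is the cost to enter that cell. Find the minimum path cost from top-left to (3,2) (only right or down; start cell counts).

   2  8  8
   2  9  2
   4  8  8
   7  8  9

32

Best path: [0,0] → [1,0] → [1,1] → [1,2] → [2,2] → [3,2]
Cost: 2 + 2 + 9 + 2 + 8 + 9 = 32
For comparison, the top-then-right route costs 37.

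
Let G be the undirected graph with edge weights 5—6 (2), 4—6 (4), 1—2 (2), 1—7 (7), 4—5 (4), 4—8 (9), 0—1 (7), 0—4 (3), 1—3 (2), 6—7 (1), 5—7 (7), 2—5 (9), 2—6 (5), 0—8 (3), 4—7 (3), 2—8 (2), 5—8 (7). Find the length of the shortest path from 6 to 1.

7

Comparing a few candidate routes:
6 -> 5 -> 8 -> 2 -> 1: 2 + 7 + 2 + 2 = 13
6 -> 4 -> 0 -> 1: 4 + 3 + 7 = 14
6 -> 2 -> 1: 5 + 2 = 7
6 -> 5 -> 2 -> 1: 2 + 9 + 2 = 13
6 -> 4 -> 0 -> 8 -> 2 -> 1: 4 + 3 + 3 + 2 + 2 = 14
6 -> 7 -> 1: 1 + 7 = 8
Shortest: 7.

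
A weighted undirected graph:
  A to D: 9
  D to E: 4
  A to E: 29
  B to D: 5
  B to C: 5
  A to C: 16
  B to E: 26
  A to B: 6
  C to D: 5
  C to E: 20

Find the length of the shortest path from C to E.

9

Checking several routes:
C - B - D - E: 5 + 5 + 4 = 14
C - E: 20
C - D - E: 5 + 4 = 9
C - A - D - E: 16 + 9 + 4 = 29
C - B - A - D - E: 5 + 6 + 9 + 4 = 24
Best route has total 9.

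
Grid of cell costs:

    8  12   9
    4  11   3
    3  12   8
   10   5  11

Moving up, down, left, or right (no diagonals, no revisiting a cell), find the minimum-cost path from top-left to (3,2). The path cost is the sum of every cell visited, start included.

One optimal route is (0,0)→(1,0)→(2,0)→(3,0)→(3,1)→(3,2).
Its cost is 8 + 4 + 3 + 10 + 5 + 11 = 41.

41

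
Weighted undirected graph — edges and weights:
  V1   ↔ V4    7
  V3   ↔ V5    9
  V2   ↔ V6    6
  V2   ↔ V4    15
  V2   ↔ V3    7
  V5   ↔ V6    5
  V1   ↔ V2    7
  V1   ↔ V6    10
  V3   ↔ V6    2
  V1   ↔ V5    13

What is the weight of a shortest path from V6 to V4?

17

Checking several routes:
V6 - V2 - V1 - V4: 6 + 7 + 7 = 20
V6 - V2 - V4: 6 + 15 = 21
V6 - V3 - V2 - V1 - V4: 2 + 7 + 7 + 7 = 23
V6 - V1 - V4: 10 + 7 = 17
Best route has total 17.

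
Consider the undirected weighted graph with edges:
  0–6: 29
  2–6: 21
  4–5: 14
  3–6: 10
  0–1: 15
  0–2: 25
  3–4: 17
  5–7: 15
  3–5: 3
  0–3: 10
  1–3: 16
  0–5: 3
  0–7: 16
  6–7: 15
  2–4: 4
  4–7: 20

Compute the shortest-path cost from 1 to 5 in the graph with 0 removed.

Checking several routes:
1 → 3 → 6 → 7 → 5: 16 + 10 + 15 + 15 = 56
1 → 3 → 4 → 5: 16 + 17 + 14 = 47
1 → 3 → 6 → 2 → 4 → 5: 16 + 10 + 21 + 4 + 14 = 65
1 → 3 → 5: 16 + 3 = 19
Best route has total 19.

19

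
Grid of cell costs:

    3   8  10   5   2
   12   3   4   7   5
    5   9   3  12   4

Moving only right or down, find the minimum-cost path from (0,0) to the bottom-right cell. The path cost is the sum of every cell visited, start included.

34

Best path: (0,0)→(0,1)→(1,1)→(1,2)→(1,3)→(1,4)→(2,4)
Cost: 3 + 8 + 3 + 4 + 7 + 5 + 4 = 34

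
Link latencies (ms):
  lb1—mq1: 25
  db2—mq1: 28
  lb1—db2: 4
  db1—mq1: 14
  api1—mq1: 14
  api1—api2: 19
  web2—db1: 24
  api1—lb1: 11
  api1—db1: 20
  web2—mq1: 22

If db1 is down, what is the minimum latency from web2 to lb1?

Routes from web2 to lb1 avoiding db1:
web2 - mq1 - db2 - lb1: 22 + 28 + 4 = 54
web2 - mq1 - api1 - lb1: 22 + 14 + 11 = 47
web2 - mq1 - lb1: 22 + 25 = 47
Best route has total 47 ms.

47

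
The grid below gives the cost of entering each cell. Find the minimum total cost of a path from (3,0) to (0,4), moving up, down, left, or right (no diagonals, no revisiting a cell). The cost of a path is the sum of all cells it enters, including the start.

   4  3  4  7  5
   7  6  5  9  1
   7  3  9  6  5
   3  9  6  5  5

Path [3,0]→[2,0]→[2,1]→[1,1]→[0,1]→[0,2]→[0,3]→[0,4]: 3 + 7 + 3 + 6 + 3 + 4 + 7 + 5 = 38.

38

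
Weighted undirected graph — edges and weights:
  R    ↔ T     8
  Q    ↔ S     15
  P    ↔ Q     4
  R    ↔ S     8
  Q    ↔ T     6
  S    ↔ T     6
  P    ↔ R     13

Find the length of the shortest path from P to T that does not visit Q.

Candidate routes:
P - R - T: 13 + 8 = 21
P - R - S - T: 13 + 8 + 6 = 27
The minimum is 21.

21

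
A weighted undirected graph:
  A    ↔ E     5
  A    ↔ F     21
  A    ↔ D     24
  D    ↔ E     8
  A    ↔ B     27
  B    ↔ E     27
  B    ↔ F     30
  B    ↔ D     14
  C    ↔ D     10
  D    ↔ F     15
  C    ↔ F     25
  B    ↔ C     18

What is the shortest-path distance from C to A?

Some routes from C to A:
C - B - A: 18 + 27 = 45
C - D - E - A: 10 + 8 + 5 = 23
C - D - A: 10 + 24 = 34
C - B - D - E - A: 18 + 14 + 8 + 5 = 45
Shortest: 23.

23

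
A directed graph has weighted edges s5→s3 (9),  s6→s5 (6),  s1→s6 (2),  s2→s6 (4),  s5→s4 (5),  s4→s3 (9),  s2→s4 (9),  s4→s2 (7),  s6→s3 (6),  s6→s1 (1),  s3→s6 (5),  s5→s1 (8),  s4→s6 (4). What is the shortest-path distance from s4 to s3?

A few of the s4→s3 routes:
s4 → s2 → s6 → s3: 7 + 4 + 6 = 17
s4 → s6 → s5 → s3: 4 + 6 + 9 = 19
s4 → s6 → s3: 4 + 6 = 10
s4 → s3: 9
Shortest: 9.

9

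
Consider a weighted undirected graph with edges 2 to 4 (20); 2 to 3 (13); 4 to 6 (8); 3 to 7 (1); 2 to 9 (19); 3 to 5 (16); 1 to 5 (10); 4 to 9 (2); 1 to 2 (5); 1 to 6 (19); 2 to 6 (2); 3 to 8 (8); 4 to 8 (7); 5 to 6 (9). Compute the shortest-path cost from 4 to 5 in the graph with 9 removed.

Checking several routes:
4 → 8 → 3 → 5: 7 + 8 + 16 = 31
4 → 6 → 5: 8 + 9 = 17
4 → 2 → 6 → 5: 20 + 2 + 9 = 31
4 → 6 → 2 → 1 → 5: 8 + 2 + 5 + 10 = 25
The minimum is 17.

17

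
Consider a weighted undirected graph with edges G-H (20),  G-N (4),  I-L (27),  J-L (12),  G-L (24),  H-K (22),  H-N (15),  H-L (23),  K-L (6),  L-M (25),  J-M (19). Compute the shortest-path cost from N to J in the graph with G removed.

Candidate routes:
N-H-K-L-M-J: 15 + 22 + 6 + 25 + 19 = 87
N-H-K-L-J: 15 + 22 + 6 + 12 = 55
N-H-L-M-J: 15 + 23 + 25 + 19 = 82
N-H-L-J: 15 + 23 + 12 = 50
The minimum is 50.

50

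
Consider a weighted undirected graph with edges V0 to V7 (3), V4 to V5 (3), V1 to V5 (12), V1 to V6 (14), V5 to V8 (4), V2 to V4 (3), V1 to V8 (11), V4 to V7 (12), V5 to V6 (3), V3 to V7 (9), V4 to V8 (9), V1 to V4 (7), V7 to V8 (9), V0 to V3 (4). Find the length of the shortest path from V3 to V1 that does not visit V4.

27

Routes from V3 to V1 avoiding V4:
V3 - V7 - V8 - V5 - V1: 9 + 9 + 4 + 12 = 34
V3 - V0 - V7 - V8 - V1: 4 + 3 + 9 + 11 = 27
V3 - V7 - V8 - V1: 9 + 9 + 11 = 29
V3 - V7 - V8 - V5 - V6 - V1: 9 + 9 + 4 + 3 + 14 = 39
V3 - V0 - V7 - V8 - V5 - V6 - V1: 4 + 3 + 9 + 4 + 3 + 14 = 37
V3 - V0 - V7 - V8 - V5 - V1: 4 + 3 + 9 + 4 + 12 = 32
The minimum is 27.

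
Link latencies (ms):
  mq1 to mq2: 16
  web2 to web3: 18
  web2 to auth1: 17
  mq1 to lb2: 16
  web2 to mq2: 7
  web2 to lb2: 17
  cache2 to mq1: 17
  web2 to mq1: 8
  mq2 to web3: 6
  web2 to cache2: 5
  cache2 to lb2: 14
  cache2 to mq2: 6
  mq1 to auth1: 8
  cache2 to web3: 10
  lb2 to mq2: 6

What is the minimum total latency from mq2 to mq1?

15

Comparing a few candidate routes:
mq2-web2-mq1: 7 + 8 = 15
mq2-mq1: 16
mq2-cache2-web2-mq1: 6 + 5 + 8 = 19
Shortest: 15 ms.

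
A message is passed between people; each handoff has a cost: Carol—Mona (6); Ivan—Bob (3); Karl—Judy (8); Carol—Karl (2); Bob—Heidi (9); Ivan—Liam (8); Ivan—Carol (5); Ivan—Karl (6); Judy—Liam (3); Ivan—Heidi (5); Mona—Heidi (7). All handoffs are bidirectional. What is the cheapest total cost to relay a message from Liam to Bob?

Checking several routes:
Liam→Judy→Karl→Ivan→Bob: 3 + 8 + 6 + 3 = 20
Liam→Ivan→Bob: 8 + 3 = 11
Liam→Ivan→Heidi→Bob: 8 + 5 + 9 = 22
Liam→Judy→Karl→Carol→Ivan→Bob: 3 + 8 + 2 + 5 + 3 = 21
Best route has total 11.

11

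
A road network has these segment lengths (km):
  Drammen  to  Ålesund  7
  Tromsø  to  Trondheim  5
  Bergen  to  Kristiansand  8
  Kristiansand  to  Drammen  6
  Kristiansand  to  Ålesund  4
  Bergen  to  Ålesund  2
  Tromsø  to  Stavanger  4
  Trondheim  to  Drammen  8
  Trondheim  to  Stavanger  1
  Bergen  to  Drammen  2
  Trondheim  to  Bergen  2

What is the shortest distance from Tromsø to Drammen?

9

Checking several routes:
Tromsø-Trondheim-Bergen-Drammen: 5 + 2 + 2 = 9
Tromsø-Trondheim-Bergen-Ålesund-Drammen: 5 + 2 + 2 + 7 = 16
Tromsø-Stavanger-Trondheim-Drammen: 4 + 1 + 8 = 13
Tromsø-Stavanger-Trondheim-Bergen-Drammen: 4 + 1 + 2 + 2 = 9
Tromsø-Stavanger-Trondheim-Bergen-Ålesund-Drammen: 4 + 1 + 2 + 2 + 7 = 16
Tromsø-Trondheim-Drammen: 5 + 8 = 13
The minimum is 9 km.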